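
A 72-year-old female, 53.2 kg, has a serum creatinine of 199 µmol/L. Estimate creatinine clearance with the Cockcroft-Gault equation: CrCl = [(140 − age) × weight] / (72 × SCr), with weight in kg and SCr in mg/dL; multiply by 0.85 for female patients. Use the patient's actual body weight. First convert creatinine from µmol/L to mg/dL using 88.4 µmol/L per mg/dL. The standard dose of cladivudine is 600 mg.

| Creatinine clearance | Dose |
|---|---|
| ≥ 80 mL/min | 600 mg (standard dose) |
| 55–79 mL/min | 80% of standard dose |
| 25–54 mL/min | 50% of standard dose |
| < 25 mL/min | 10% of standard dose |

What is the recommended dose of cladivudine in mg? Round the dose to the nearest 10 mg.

SCr = 199 / 88.4 = 2.251 mg/dL
CrCl = (140 − 72) × 53.2 / (72 × 2.251) × 0.85 = 3617.6 / 162.07 × 0.85 ≈ 19.0 mL/min
CrCl ≈ 19 mL/min → bracket < 25 mL/min.
10% of 600 mg = 60 mg

60 mg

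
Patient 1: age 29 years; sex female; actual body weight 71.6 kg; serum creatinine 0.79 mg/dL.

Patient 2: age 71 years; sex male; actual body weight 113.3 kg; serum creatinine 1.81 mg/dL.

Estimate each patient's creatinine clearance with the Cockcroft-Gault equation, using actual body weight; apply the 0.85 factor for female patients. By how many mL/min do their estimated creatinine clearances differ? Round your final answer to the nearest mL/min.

59 mL/min

Patient 1: CrCl = (140 − 29) × 71.6 / (72 × 0.79) × 0.85 = 7947.6 / 56.88 × 0.85 ≈ 118.8 mL/min
Patient 2: CrCl = (140 − 71) × 113.3 / (72 × 1.81) = 7817.7 / 130.32 ≈ 60.0 mL/min
|118.8 − 60.0| = 58.8 mL/min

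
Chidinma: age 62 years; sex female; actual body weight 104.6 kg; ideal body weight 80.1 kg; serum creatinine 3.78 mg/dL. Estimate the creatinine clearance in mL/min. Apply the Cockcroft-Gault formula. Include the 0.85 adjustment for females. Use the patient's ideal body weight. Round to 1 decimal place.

19.5 mL/min

CrCl = (140 − 62) × 80.1 / (72 × 3.78) × 0.85 = 6247.8 / 272.16 × 0.85 ≈ 19.5 mL/min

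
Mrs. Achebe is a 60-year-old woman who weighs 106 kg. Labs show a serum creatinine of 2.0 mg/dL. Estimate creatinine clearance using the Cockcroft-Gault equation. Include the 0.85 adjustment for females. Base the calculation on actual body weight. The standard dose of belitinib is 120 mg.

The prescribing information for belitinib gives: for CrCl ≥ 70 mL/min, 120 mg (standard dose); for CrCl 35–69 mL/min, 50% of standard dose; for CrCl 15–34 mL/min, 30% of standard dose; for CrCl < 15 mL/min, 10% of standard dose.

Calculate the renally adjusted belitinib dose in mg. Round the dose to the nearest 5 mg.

CrCl = (140 − 60) × 106 / (72 × 2) × 0.85 = 8480.0 / 144.00 × 0.85 ≈ 50.1 mL/min
CrCl ≈ 50 mL/min → bracket 35–69 mL/min.
50% of 120 mg = 60 mg

60 mg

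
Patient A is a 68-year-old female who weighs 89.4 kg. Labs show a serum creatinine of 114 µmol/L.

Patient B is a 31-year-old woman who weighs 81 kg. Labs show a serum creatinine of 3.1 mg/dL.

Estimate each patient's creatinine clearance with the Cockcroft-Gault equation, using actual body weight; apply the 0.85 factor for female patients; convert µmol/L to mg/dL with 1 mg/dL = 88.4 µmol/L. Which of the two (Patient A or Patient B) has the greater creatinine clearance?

Patient A: SCr = 114 / 88.4 = 1.29 mg/dL
Patient A: CrCl = (140 − 68) × 89.4 / (72 × 1.29) × 0.85 = 6436.8 / 92.88 × 0.85 ≈ 58.9 mL/min
Patient B: CrCl = (140 − 31) × 81 / (72 × 3.1) × 0.85 = 8829.0 / 223.20 × 0.85 ≈ 33.6 mL/min
58.9 vs 33.6 mL/min → Patient A is higher.

Patient A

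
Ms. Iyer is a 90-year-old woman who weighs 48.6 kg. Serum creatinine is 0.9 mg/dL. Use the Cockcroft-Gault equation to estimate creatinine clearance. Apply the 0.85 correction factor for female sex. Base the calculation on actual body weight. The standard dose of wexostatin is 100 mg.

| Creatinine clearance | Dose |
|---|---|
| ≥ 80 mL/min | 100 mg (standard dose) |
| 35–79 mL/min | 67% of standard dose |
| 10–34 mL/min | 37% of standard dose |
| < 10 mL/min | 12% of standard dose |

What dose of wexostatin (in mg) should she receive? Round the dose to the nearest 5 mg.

35 mg

CrCl = (140 − 90) × 48.6 / (72 × 0.9) × 0.85 = 2430.0 / 64.80 × 0.85 ≈ 31.9 mL/min
CrCl ≈ 32 mL/min → bracket 10–34 mL/min.
37% of 100 mg = 37 mg → 35 mg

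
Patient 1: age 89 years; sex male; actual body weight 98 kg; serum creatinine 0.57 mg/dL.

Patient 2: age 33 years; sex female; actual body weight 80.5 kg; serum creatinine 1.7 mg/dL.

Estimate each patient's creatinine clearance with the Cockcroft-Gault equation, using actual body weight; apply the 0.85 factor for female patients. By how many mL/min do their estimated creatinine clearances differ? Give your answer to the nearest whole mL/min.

62 mL/min

Patient 1: CrCl = (140 − 89) × 98 / (72 × 0.57) = 4998.0 / 41.04 ≈ 121.8 mL/min
Patient 2: CrCl = (140 − 33) × 80.5 / (72 × 1.7) × 0.85 = 8613.5 / 122.40 × 0.85 ≈ 59.8 mL/min
|121.8 − 59.8| = 62.0 mL/min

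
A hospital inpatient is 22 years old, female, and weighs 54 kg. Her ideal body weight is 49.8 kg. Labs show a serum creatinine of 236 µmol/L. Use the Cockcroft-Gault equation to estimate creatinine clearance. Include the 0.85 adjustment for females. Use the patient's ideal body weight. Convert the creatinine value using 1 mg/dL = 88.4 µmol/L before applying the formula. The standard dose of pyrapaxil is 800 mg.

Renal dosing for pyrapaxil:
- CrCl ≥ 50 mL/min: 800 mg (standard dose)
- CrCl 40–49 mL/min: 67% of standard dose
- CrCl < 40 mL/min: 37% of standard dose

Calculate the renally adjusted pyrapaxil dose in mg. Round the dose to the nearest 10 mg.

300 mg

SCr = 236 / 88.4 = 2.67 mg/dL
CrCl = (140 − 22) × 49.8 / (72 × 2.67) × 0.85 = 5876.4 / 192.24 × 0.85 ≈ 26.0 mL/min
CrCl ≈ 26 mL/min → bracket < 40 mL/min.
37% of 800 mg = 296 mg → 300 mg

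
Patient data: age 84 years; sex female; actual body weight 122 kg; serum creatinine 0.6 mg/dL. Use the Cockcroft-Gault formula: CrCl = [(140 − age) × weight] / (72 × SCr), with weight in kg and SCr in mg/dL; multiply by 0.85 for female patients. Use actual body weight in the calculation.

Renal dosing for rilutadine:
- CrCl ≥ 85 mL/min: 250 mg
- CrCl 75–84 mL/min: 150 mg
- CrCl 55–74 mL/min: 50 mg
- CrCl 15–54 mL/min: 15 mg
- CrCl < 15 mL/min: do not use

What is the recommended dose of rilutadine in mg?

CrCl = (140 − 84) × 122 / (72 × 0.6) × 0.85 = 6832.0 / 43.20 × 0.85 ≈ 134.4 mL/min
CrCl ≈ 134 mL/min → bracket ≥ 85 mL/min.
Dose for this bracket: 250 mg.

250 mg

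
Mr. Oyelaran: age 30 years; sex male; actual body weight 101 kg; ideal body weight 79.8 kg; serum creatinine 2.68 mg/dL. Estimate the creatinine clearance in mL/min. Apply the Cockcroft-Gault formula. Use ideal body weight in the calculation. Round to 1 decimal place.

45.5 mL/min

CrCl = (140 − 30) × 79.8 / (72 × 2.68) = 8778.0 / 192.96 ≈ 45.5 mL/min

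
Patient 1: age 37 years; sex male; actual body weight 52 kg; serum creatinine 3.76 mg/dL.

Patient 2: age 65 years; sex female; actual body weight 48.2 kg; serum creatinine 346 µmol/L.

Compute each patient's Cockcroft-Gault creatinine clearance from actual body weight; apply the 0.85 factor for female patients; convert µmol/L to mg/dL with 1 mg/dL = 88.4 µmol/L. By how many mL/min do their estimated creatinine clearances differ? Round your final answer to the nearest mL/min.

9 mL/min

Patient 1: CrCl = (140 − 37) × 52 / (72 × 3.76) = 5356.0 / 270.72 ≈ 19.8 mL/min
Patient 2: SCr = 346 / 88.4 = 3.914 mg/dL
Patient 2: CrCl = (140 − 65) × 48.2 / (72 × 3.914) × 0.85 = 3615.0 / 281.81 × 0.85 ≈ 10.9 mL/min
|19.8 − 10.9| = 8.9 mL/min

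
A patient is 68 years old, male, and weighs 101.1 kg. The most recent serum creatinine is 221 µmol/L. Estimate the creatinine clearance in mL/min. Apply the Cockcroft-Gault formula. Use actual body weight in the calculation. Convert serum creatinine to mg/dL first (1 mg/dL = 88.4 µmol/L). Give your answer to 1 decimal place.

40.4 mL/min

SCr = 221 / 88.4 = 2.5 mg/dL
CrCl = (140 − 68) × 101.1 / (72 × 2.5) = 7279.2 / 180.00 ≈ 40.4 mL/min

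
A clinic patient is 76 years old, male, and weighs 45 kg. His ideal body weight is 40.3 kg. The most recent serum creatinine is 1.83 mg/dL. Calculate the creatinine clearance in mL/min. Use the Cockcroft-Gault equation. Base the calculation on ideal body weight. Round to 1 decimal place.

CrCl = (140 − 76) × 40.3 / (72 × 1.83) = 2579.2 / 131.76 ≈ 19.6 mL/min

19.6 mL/min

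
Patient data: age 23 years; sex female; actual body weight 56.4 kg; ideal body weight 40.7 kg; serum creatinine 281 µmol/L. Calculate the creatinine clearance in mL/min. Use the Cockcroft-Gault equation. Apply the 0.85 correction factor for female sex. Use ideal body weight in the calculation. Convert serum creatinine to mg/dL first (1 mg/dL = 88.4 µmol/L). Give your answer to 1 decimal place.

17.7 mL/min

SCr = 281 / 88.4 = 3.179 mg/dL
CrCl = (140 − 23) × 40.7 / (72 × 3.179) × 0.85 = 4761.9 / 228.89 × 0.85 ≈ 17.7 mL/min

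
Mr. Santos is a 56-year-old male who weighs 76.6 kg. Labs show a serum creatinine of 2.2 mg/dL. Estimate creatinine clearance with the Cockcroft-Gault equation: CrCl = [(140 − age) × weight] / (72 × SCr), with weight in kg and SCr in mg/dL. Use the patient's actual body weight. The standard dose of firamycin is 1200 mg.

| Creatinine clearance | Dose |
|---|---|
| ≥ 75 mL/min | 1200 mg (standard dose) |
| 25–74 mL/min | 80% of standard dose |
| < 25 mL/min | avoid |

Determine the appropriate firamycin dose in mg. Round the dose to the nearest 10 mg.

960 mg

CrCl = (140 − 56) × 76.6 / (72 × 2.2) = 6434.4 / 158.40 ≈ 40.6 mL/min
CrCl ≈ 41 mL/min → bracket 25–74 mL/min.
80% of 1200 mg = 960 mg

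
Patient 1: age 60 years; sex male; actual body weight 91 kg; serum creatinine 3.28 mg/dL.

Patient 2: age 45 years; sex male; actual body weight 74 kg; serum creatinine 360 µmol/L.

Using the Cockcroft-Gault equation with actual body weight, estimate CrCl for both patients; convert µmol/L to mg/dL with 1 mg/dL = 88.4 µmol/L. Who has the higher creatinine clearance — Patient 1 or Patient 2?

Patient 1

Patient 1: CrCl = (140 − 60) × 91 / (72 × 3.28) = 7280.0 / 236.16 ≈ 30.8 mL/min
Patient 2: SCr = 360 / 88.4 = 4.072 mg/dL
Patient 2: CrCl = (140 − 45) × 74 / (72 × 4.072) = 7030.0 / 293.18 ≈ 24.0 mL/min
30.8 vs 24.0 mL/min → Patient 1 is higher.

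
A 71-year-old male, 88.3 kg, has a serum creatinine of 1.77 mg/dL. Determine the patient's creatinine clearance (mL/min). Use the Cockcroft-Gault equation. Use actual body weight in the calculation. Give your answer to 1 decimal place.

47.8 mL/min

CrCl = (140 − 71) × 88.3 / (72 × 1.77) = 6092.7 / 127.44 ≈ 47.8 mL/min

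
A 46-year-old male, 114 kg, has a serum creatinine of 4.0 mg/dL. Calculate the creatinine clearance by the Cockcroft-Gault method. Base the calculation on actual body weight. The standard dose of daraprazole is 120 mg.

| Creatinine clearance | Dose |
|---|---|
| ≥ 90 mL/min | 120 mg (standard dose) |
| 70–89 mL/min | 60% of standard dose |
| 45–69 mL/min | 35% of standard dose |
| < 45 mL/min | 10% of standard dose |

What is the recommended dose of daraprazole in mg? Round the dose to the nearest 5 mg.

CrCl = (140 − 46) × 114 / (72 × 4) = 10716.0 / 288.00 ≈ 37.2 mL/min
CrCl ≈ 37 mL/min → bracket < 45 mL/min.
10% of 120 mg = 12 mg → 10 mg

10 mg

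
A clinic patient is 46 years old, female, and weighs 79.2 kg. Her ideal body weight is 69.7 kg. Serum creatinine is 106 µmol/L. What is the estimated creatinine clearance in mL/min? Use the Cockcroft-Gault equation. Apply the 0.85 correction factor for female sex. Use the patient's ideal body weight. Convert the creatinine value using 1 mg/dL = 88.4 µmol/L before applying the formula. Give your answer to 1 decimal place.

SCr = 106 / 88.4 = 1.199 mg/dL
CrCl = (140 − 46) × 69.7 / (72 × 1.199) × 0.85 = 6551.8 / 86.33 × 0.85 ≈ 64.5 mL/min

64.5 mL/min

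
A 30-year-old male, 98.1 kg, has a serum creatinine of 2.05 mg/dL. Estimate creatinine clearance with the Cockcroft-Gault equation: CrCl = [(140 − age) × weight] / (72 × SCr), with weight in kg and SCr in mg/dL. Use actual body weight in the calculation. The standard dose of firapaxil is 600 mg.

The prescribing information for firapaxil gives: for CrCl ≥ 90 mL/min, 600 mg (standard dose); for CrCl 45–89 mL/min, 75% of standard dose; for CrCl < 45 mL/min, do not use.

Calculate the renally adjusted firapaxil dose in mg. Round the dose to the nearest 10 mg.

CrCl = (140 − 30) × 98.1 / (72 × 2.05) = 10791.0 / 147.60 ≈ 73.1 mL/min
CrCl ≈ 73 mL/min → bracket 45–89 mL/min.
75% of 600 mg = 450 mg

450 mg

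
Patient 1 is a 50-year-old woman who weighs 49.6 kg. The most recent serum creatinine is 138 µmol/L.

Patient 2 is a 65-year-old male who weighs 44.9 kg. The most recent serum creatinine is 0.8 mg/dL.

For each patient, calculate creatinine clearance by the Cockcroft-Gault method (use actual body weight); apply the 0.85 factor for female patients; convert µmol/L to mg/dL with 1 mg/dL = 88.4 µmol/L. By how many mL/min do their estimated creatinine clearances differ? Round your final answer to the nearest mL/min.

25 mL/min

Patient 1: SCr = 138 / 88.4 = 1.561 mg/dL
Patient 1: CrCl = (140 − 50) × 49.6 / (72 × 1.561) × 0.85 = 4464.0 / 112.39 × 0.85 ≈ 33.8 mL/min
Patient 2: CrCl = (140 − 65) × 44.9 / (72 × 0.8) = 3367.5 / 57.60 ≈ 58.5 mL/min
|33.8 − 58.5| = 24.7 mL/min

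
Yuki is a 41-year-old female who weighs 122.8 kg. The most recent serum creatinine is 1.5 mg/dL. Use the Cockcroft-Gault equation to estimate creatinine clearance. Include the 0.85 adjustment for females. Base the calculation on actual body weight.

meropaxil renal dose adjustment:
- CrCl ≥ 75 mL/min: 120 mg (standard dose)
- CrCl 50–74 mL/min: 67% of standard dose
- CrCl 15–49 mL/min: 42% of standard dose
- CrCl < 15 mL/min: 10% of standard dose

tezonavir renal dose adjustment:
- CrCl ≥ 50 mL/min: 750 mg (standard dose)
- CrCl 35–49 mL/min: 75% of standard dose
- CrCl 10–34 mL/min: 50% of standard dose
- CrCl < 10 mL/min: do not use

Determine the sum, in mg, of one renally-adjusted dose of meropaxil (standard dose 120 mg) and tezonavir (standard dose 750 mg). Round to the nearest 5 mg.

870 mg

CrCl = (140 − 41) × 122.8 / (72 × 1.5) × 0.85 = 12157.2 / 108.00 × 0.85 ≈ 95.7 mL/min
CrCl ≈ 96 mL/min.
meropaxil: ≥ 75 mL/min → 100% of 120 mg = 120 mg.
tezonavir: ≥ 50 mL/min → 100% of 750 mg = 750 mg.
Total = 120 + 750 = 870 mg.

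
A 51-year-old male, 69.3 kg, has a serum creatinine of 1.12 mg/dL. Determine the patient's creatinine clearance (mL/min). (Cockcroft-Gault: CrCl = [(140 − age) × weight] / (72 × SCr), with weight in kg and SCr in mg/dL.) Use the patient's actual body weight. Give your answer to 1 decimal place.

CrCl = (140 − 51) × 69.3 / (72 × 1.12) = 6167.7 / 80.64 ≈ 76.5 mL/min

76.5 mL/min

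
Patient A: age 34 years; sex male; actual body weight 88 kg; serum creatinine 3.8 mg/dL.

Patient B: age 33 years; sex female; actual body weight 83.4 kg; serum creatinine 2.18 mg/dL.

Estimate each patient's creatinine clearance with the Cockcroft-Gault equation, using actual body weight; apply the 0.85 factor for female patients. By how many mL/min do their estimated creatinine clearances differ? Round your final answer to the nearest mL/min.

14 mL/min

Patient A: CrCl = (140 − 34) × 88 / (72 × 3.8) = 9328.0 / 273.60 ≈ 34.1 mL/min
Patient B: CrCl = (140 − 33) × 83.4 / (72 × 2.18) × 0.85 = 8923.8 / 156.96 × 0.85 ≈ 48.3 mL/min
|34.1 − 48.3| = 14.2 mL/min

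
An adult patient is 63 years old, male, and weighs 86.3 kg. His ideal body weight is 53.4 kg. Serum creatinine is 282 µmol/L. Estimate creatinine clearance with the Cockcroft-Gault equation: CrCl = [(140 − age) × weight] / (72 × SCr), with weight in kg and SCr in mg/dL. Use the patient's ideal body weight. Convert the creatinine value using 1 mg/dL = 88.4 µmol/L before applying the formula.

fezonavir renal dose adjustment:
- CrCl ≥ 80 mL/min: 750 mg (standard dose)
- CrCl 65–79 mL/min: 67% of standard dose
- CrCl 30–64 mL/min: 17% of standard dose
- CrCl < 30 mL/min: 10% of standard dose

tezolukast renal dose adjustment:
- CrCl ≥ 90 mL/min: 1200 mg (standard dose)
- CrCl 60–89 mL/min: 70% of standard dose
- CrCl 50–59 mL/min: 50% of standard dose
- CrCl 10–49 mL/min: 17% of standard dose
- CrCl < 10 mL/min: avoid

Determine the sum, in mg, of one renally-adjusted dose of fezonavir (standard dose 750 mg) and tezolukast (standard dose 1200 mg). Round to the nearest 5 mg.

SCr = 282 / 88.4 = 3.19 mg/dL
CrCl = (140 − 63) × 53.4 / (72 × 3.19) = 4111.8 / 229.68 ≈ 17.9 mL/min
CrCl ≈ 18 mL/min.
fezonavir: < 30 mL/min → 10% of 750 mg = 75 mg.
tezolukast: 10–49 mL/min → 17% of 1200 mg = 204 mg.
Total = 75 + 204 = 279 mg.

280 mg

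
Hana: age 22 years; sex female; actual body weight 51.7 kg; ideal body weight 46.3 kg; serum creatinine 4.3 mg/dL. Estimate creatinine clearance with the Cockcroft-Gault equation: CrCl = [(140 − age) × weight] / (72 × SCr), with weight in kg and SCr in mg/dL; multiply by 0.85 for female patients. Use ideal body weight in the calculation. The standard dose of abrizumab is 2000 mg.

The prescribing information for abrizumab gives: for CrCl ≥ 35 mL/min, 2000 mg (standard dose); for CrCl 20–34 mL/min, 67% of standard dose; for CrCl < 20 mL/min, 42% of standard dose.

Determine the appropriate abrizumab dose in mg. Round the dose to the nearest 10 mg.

840 mg

CrCl = (140 − 22) × 46.3 / (72 × 4.3) × 0.85 = 5463.4 / 309.60 × 0.85 ≈ 15.0 mL/min
CrCl ≈ 15 mL/min → bracket < 20 mL/min.
42% of 2000 mg = 840 mg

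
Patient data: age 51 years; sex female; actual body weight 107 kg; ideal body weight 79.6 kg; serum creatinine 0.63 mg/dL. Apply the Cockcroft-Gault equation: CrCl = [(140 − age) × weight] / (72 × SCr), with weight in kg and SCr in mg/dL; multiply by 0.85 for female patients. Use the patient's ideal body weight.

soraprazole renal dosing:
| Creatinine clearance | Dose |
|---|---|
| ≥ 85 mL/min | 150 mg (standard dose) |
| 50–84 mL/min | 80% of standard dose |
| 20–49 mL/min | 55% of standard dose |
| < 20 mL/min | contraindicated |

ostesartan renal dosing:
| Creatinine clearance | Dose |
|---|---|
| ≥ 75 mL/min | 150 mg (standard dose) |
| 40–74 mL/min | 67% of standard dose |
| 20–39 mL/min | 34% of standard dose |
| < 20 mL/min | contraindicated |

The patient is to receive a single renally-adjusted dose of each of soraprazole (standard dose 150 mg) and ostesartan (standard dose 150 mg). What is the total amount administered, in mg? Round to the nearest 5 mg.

CrCl = (140 − 51) × 79.6 / (72 × 0.63) × 0.85 = 7084.4 / 45.36 × 0.85 ≈ 132.8 mL/min
CrCl ≈ 133 mL/min.
soraprazole: ≥ 85 mL/min → 100% of 150 mg = 150 mg.
ostesartan: ≥ 75 mL/min → 100% of 150 mg = 150 mg.
Total = 150 + 150 = 300 mg.

300 mg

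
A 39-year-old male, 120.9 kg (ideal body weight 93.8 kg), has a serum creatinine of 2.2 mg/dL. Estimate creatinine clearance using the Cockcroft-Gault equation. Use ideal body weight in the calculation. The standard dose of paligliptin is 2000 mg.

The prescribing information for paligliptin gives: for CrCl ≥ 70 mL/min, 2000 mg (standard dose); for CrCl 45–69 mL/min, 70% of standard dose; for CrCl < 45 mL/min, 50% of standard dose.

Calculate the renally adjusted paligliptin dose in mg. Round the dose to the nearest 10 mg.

CrCl = (140 − 39) × 93.8 / (72 × 2.2) = 9473.8 / 158.40 ≈ 59.8 mL/min
CrCl ≈ 60 mL/min → bracket 45–69 mL/min.
70% of 2000 mg = 1400 mg

1400 mg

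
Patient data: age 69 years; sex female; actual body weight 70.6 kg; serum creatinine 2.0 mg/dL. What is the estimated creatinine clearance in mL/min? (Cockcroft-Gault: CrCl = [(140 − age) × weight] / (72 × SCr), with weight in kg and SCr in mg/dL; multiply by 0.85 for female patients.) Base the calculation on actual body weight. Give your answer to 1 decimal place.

CrCl = (140 − 69) × 70.6 / (72 × 2) × 0.85 = 5012.6 / 144.00 × 0.85 ≈ 29.6 mL/min

29.6 mL/min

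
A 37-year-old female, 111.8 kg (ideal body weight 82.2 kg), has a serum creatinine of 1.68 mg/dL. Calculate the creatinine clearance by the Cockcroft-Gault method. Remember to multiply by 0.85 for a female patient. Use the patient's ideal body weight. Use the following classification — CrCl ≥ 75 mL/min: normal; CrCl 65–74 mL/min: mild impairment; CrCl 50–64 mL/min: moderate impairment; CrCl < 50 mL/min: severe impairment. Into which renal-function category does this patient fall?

CrCl = (140 − 37) × 82.2 / (72 × 1.68) × 0.85 = 8466.6 / 120.96 × 0.85 ≈ 59.5 mL/min
59 mL/min falls in the 'moderate impairment' range.

moderate impairment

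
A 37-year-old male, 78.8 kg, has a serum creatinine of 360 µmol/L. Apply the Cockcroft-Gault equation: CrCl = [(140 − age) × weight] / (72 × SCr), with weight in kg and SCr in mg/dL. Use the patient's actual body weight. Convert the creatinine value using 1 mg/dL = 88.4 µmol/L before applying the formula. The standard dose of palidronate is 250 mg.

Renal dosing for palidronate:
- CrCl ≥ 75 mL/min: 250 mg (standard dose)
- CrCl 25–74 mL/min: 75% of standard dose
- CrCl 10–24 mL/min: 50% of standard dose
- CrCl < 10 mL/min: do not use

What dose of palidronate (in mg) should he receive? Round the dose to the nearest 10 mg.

190 mg

SCr = 360 / 88.4 = 4.072 mg/dL
CrCl = (140 − 37) × 78.8 / (72 × 4.072) = 8116.4 / 293.18 ≈ 27.7 mL/min
CrCl ≈ 28 mL/min → bracket 25–74 mL/min.
75% of 250 mg = 187.5 mg → 190 mg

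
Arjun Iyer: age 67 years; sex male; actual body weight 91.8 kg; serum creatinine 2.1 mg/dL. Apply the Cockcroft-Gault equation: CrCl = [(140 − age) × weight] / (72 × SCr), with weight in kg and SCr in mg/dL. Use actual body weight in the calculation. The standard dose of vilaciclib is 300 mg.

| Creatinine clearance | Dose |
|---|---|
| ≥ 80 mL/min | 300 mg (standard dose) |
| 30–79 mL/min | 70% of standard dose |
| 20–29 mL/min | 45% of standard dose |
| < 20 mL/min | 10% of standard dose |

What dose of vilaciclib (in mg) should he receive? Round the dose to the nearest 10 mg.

CrCl = (140 − 67) × 91.8 / (72 × 2.1) = 6701.4 / 151.20 ≈ 44.3 mL/min
CrCl ≈ 44 mL/min → bracket 30–79 mL/min.
70% of 300 mg = 210 mg

210 mg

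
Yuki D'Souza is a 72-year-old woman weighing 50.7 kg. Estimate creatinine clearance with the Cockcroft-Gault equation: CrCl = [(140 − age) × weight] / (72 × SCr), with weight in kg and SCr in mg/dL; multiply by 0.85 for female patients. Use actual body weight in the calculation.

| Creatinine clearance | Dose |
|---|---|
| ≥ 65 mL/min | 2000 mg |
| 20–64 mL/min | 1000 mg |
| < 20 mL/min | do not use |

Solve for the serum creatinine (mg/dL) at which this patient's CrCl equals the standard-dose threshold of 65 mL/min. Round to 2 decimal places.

Standard dose requires CrCl ≥ 65 mL/min.
Set (140 − 72) × 50.7 × 0.85 / (72 × SCr) = 65
SCr = (140 − 72) × 50.7 × 0.85 / (72 × 65) = 0.626 mg/dL

0.63 mg/dL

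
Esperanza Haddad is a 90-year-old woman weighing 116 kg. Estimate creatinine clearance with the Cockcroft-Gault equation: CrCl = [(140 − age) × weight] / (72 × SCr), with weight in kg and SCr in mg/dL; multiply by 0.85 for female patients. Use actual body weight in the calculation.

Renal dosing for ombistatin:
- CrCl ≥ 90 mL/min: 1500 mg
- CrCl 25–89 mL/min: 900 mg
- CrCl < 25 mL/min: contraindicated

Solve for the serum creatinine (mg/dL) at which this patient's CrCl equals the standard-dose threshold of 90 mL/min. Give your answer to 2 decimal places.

0.76 mg/dL

Standard dose requires CrCl ≥ 90 mL/min.
Set (140 − 90) × 116 × 0.85 / (72 × SCr) = 90
SCr = (140 − 90) × 116 × 0.85 / (72 × 90) = 0.761 mg/dL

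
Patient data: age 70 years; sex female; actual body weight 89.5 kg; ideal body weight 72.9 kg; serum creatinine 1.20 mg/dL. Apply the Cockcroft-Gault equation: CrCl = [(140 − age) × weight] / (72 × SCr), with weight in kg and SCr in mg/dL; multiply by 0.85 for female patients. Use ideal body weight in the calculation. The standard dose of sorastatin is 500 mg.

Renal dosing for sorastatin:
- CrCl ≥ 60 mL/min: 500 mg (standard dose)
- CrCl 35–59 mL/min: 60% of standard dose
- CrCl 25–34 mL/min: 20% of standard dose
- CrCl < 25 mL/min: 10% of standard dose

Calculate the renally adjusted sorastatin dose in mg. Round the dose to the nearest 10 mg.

300 mg

CrCl = (140 − 70) × 72.9 / (72 × 1.2) × 0.85 = 5103.0 / 86.40 × 0.85 ≈ 50.2 mL/min
CrCl ≈ 50 mL/min → bracket 35–59 mL/min.
60% of 500 mg = 300 mg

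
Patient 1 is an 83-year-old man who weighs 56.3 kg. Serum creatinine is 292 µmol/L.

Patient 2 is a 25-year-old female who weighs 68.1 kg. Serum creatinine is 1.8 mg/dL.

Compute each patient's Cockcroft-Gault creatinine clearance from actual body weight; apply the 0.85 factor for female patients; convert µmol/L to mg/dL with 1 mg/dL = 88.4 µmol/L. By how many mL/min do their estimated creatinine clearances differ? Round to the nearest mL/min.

38 mL/min

Patient 1: SCr = 292 / 88.4 = 3.303 mg/dL
Patient 1: CrCl = (140 − 83) × 56.3 / (72 × 3.303) = 3209.1 / 237.82 ≈ 13.5 mL/min
Patient 2: CrCl = (140 − 25) × 68.1 / (72 × 1.8) × 0.85 = 7831.5 / 129.60 × 0.85 ≈ 51.4 mL/min
|13.5 − 51.4| = 37.9 mL/min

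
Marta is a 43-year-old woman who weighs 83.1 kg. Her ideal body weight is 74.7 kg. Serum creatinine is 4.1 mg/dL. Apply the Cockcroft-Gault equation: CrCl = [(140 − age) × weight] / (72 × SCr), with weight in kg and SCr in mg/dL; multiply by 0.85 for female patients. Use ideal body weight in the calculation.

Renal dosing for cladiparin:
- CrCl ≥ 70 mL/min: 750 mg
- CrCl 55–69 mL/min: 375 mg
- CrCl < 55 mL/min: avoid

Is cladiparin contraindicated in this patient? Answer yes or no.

CrCl = (140 − 43) × 74.7 / (72 × 4.1) × 0.85 = 7245.9 / 295.20 × 0.85 ≈ 20.9 mL/min
CrCl ≈ 21 mL/min, which is < 55 mL/min.

yes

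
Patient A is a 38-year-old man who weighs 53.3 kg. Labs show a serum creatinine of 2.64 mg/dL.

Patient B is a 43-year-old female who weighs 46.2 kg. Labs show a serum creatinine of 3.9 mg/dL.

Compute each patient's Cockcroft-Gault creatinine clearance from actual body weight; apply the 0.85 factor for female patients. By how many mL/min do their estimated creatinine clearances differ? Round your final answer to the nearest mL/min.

15 mL/min

Patient A: CrCl = (140 − 38) × 53.3 / (72 × 2.64) = 5436.6 / 190.08 ≈ 28.6 mL/min
Patient B: CrCl = (140 − 43) × 46.2 / (72 × 3.9) × 0.85 = 4481.4 / 280.80 × 0.85 ≈ 13.6 mL/min
|28.6 − 13.6| = 15.0 mL/min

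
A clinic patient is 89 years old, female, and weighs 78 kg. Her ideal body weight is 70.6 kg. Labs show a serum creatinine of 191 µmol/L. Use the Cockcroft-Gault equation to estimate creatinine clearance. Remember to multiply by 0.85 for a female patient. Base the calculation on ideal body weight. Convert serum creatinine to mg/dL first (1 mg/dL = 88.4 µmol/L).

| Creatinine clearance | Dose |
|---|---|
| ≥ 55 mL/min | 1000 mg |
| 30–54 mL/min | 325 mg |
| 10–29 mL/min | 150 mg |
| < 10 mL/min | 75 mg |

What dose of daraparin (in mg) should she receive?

150 mg

SCr = 191 / 88.4 = 2.161 mg/dL
CrCl = (140 − 89) × 70.6 / (72 × 2.161) × 0.85 = 3600.6 / 155.59 × 0.85 ≈ 19.7 mL/min
CrCl ≈ 20 mL/min → bracket 10–29 mL/min.
Dose for this bracket: 150 mg.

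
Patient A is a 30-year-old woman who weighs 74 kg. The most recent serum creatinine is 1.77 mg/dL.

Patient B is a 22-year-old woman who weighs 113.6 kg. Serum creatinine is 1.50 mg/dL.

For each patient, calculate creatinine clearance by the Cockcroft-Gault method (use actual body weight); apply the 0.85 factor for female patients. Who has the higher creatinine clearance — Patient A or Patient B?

Patient A: CrCl = (140 − 30) × 74 / (72 × 1.77) × 0.85 = 8140.0 / 127.44 × 0.85 ≈ 54.3 mL/min
Patient B: CrCl = (140 − 22) × 113.6 / (72 × 1.5) × 0.85 = 13404.8 / 108.00 × 0.85 ≈ 105.5 mL/min
54.3 vs 105.5 mL/min → Patient B is higher.

Patient B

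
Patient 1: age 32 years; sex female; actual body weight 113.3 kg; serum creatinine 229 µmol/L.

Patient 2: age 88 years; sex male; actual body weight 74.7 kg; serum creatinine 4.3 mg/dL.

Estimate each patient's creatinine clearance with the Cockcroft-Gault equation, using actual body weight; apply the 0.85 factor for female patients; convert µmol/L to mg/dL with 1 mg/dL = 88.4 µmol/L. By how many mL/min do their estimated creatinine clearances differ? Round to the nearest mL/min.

Patient 1: SCr = 229 / 88.4 = 2.59 mg/dL
Patient 1: CrCl = (140 − 32) × 113.3 / (72 × 2.59) × 0.85 = 12236.4 / 186.48 × 0.85 ≈ 55.8 mL/min
Patient 2: CrCl = (140 − 88) × 74.7 / (72 × 4.3) = 3884.4 / 309.60 ≈ 12.5 mL/min
|55.8 − 12.5| = 43.3 mL/min

43 mL/min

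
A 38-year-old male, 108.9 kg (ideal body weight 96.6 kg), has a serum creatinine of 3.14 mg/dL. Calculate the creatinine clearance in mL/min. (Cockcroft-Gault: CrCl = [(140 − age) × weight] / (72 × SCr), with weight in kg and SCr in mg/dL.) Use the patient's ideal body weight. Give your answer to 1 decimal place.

CrCl = (140 − 38) × 96.6 / (72 × 3.14) = 9853.2 / 226.08 ≈ 43.6 mL/min

43.6 mL/min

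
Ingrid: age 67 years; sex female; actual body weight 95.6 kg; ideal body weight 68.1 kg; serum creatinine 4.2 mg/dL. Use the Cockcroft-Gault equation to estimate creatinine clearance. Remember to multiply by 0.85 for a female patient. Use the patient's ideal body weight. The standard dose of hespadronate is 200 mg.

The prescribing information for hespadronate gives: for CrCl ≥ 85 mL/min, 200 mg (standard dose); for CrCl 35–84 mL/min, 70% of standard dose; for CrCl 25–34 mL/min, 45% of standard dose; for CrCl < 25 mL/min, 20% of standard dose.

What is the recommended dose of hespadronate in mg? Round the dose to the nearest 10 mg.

CrCl = (140 − 67) × 68.1 / (72 × 4.2) × 0.85 = 4971.3 / 302.40 × 0.85 ≈ 14.0 mL/min
CrCl ≈ 14 mL/min → bracket < 25 mL/min.
20% of 200 mg = 40 mg

40 mg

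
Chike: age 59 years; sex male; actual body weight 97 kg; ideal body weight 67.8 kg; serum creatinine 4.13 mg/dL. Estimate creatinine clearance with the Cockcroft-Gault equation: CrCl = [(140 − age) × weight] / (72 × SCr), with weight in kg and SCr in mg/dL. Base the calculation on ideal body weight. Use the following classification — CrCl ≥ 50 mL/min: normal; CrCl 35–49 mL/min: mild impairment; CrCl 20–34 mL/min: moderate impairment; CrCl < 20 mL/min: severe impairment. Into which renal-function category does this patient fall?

CrCl = (140 − 59) × 67.8 / (72 × 4.13) = 5491.8 / 297.36 ≈ 18.5 mL/min
18 mL/min falls in the 'severe impairment' range.

severe impairment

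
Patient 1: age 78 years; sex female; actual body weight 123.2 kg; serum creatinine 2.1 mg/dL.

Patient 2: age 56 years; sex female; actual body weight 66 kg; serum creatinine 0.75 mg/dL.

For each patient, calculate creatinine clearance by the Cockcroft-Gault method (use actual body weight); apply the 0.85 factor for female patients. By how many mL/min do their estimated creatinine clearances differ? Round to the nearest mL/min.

Patient 1: CrCl = (140 − 78) × 123.2 / (72 × 2.1) × 0.85 = 7638.4 / 151.20 × 0.85 ≈ 42.9 mL/min
Patient 2: CrCl = (140 − 56) × 66 / (72 × 0.75) × 0.85 = 5544.0 / 54.00 × 0.85 ≈ 87.3 mL/min
|42.9 − 87.3| = 44.4 mL/min

44 mL/min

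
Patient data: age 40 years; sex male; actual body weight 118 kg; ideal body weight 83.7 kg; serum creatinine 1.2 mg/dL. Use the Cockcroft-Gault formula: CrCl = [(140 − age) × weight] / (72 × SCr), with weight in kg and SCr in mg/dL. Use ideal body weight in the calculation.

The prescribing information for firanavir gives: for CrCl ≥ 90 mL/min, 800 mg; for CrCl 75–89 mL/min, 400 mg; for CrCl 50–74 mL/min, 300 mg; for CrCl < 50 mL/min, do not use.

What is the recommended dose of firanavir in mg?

800 mg

CrCl = (140 − 40) × 83.7 / (72 × 1.2) = 8370.0 / 86.40 ≈ 96.9 mL/min
CrCl ≈ 97 mL/min → bracket ≥ 90 mL/min.
Dose for this bracket: 800 mg.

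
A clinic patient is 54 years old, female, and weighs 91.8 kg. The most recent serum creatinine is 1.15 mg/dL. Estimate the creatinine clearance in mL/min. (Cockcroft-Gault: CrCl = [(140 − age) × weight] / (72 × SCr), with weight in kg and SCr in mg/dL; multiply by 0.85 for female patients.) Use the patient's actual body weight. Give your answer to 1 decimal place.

81.0 mL/min

CrCl = (140 − 54) × 91.8 / (72 × 1.15) × 0.85 = 7894.8 / 82.80 × 0.85 ≈ 81.0 mL/min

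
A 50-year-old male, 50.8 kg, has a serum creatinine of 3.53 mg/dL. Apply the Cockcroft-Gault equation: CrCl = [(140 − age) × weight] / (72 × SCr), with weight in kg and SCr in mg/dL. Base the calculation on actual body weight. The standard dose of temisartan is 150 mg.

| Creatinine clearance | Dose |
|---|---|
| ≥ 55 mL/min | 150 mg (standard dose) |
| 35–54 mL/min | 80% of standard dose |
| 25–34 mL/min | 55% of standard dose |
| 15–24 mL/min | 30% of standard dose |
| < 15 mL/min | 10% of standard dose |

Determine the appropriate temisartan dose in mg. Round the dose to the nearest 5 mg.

CrCl = (140 − 50) × 50.8 / (72 × 3.53) = 4572.0 / 254.16 ≈ 18.0 mL/min
CrCl ≈ 18 mL/min → bracket 15–24 mL/min.
30% of 150 mg = 45 mg

45 mg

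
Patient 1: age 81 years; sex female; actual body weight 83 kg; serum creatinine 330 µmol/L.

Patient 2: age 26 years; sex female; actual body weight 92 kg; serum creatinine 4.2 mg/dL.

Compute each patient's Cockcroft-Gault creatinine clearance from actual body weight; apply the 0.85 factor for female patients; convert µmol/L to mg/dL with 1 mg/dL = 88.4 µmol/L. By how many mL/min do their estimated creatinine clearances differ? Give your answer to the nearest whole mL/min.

14 mL/min

Patient 1: SCr = 330 / 88.4 = 3.733 mg/dL
Patient 1: CrCl = (140 − 81) × 83 / (72 × 3.733) × 0.85 = 4897.0 / 268.78 × 0.85 ≈ 15.5 mL/min
Patient 2: CrCl = (140 − 26) × 92 / (72 × 4.2) × 0.85 = 10488.0 / 302.40 × 0.85 ≈ 29.5 mL/min
|15.5 − 29.5| = 14.0 mL/min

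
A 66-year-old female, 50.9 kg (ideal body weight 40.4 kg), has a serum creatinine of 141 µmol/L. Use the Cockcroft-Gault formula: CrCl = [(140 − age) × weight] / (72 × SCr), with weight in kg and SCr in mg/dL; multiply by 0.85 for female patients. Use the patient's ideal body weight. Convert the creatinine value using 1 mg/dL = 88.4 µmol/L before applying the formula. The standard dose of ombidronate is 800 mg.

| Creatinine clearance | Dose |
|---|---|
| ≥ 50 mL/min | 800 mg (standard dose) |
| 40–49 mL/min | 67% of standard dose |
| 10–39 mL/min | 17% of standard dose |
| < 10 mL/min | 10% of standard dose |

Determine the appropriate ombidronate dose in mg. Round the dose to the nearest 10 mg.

140 mg

SCr = 141 / 88.4 = 1.595 mg/dL
CrCl = (140 − 66) × 40.4 / (72 × 1.595) × 0.85 = 2989.6 / 114.84 × 0.85 ≈ 22.1 mL/min
CrCl ≈ 22 mL/min → bracket 10–39 mL/min.
17% of 800 mg = 136 mg → 140 mg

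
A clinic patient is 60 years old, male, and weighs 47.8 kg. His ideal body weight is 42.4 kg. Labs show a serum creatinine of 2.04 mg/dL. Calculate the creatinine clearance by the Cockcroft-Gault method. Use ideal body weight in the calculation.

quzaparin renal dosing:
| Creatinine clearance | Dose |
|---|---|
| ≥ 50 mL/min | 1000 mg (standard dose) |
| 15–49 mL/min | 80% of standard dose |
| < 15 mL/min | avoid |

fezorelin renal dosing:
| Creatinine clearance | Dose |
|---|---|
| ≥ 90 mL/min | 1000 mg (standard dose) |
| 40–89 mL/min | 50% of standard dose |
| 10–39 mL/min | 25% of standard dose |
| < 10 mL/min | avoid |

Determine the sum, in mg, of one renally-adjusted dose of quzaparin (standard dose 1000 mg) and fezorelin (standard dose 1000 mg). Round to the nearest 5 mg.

1050 mg

CrCl = (140 − 60) × 42.4 / (72 × 2.04) = 3392.0 / 146.88 ≈ 23.1 mL/min
CrCl ≈ 23 mL/min.
quzaparin: 15–49 mL/min → 80% of 1000 mg = 800 mg.
fezorelin: 10–39 mL/min → 25% of 1000 mg = 250 mg.
Total = 800 + 250 = 1050 mg.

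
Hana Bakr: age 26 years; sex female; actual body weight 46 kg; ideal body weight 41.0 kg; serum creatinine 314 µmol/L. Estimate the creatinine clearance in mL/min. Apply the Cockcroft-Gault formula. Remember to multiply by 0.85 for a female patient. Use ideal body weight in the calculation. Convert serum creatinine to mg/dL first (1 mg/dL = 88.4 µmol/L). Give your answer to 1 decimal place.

15.5 mL/min

SCr = 314 / 88.4 = 3.552 mg/dL
CrCl = (140 − 26) × 41 / (72 × 3.552) × 0.85 = 4674.0 / 255.74 × 0.85 ≈ 15.5 mL/min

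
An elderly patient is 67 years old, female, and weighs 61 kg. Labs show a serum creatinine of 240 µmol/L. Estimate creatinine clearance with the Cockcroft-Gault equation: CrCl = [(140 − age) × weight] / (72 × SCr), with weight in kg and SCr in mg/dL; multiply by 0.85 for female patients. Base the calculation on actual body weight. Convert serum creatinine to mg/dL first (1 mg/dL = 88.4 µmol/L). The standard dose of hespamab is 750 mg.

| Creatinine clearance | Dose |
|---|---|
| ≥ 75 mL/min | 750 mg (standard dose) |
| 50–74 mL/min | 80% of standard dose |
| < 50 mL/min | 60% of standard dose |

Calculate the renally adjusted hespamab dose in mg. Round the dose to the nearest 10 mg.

450 mg

SCr = 240 / 88.4 = 2.715 mg/dL
CrCl = (140 − 67) × 61 / (72 × 2.715) × 0.85 = 4453.0 / 195.48 × 0.85 ≈ 19.4 mL/min
CrCl ≈ 19 mL/min → bracket < 50 mL/min.
60% of 750 mg = 450 mg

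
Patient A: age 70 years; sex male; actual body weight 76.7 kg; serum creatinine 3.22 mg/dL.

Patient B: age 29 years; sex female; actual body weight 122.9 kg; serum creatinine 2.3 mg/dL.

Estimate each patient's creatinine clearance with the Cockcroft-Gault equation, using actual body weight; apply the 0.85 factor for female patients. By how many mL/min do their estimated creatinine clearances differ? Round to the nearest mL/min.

Patient A: CrCl = (140 − 70) × 76.7 / (72 × 3.22) = 5369.0 / 231.84 ≈ 23.2 mL/min
Patient B: CrCl = (140 − 29) × 122.9 / (72 × 2.3) × 0.85 = 13641.9 / 165.60 × 0.85 ≈ 70.0 mL/min
|23.2 − 70.0| = 46.8 mL/min

47 mL/min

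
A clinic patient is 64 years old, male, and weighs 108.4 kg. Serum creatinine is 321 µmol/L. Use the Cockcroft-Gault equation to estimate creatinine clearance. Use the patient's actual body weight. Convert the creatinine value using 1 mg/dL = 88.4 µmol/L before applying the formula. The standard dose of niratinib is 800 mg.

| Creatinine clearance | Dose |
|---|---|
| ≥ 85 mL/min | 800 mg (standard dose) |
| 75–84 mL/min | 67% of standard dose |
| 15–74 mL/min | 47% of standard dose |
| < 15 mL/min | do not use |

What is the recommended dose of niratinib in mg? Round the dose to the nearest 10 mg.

380 mg

SCr = 321 / 88.4 = 3.631 mg/dL
CrCl = (140 − 64) × 108.4 / (72 × 3.631) = 8238.4 / 261.43 ≈ 31.5 mL/min
CrCl ≈ 32 mL/min → bracket 15–74 mL/min.
47% of 800 mg = 376 mg → 380 mg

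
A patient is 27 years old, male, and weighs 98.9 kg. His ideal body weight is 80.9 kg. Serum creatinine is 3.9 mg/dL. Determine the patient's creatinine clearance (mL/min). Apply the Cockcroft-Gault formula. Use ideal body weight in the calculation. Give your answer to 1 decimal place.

32.6 mL/min

CrCl = (140 − 27) × 80.9 / (72 × 3.9) = 9141.7 / 280.80 ≈ 32.6 mL/min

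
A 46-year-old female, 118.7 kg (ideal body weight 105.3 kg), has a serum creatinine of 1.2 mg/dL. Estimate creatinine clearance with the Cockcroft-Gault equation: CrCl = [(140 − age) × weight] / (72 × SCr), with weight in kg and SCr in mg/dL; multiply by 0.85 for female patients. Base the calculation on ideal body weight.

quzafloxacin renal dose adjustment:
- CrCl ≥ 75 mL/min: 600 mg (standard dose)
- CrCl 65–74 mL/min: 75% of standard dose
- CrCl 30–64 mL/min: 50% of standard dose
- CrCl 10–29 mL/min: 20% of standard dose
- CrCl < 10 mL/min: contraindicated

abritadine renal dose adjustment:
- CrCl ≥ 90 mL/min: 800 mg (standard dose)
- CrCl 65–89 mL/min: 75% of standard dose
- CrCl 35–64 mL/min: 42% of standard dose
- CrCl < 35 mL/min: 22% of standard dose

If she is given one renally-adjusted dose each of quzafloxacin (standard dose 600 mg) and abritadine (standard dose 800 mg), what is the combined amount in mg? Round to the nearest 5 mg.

1400 mg

CrCl = (140 − 46) × 105.3 / (72 × 1.2) × 0.85 = 9898.2 / 86.40 × 0.85 ≈ 97.4 mL/min
CrCl ≈ 97 mL/min.
quzafloxacin: ≥ 75 mL/min → 100% of 600 mg = 600 mg.
abritadine: ≥ 90 mL/min → 100% of 800 mg = 800 mg.
Total = 600 + 800 = 1400 mg.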